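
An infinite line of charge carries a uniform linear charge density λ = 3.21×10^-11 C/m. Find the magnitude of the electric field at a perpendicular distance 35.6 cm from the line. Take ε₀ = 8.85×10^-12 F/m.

Take a coaxial cylindrical Gaussian surface of radius r = 35.6 cm and length L.
Q_enc = λL, so λ_enc = 3.21×10^-11 C/m.
By Gauss's law (flux through the curved wall only), E·2πrL = λ_enc L/ε₀.
E = |λ_enc|/(2πε₀r) = (3.21×10^-11)/(2π·8.85×10^-12·0.356) = 1.62 N/C.

1.62 N/C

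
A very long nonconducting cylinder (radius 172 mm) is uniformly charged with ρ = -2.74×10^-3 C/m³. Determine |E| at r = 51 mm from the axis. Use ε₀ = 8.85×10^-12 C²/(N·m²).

By cylindrical symmetry E is radial; use a coaxial Gaussian cylinder of radius 51 mm and length L (r < R).
Enclosed charge per unit length: λ_enc = ρ·πr² = (-2.74×10^-3)π(0.051)² = -2.239×10^-5 C/m.
By Gauss's law (flux through the curved wall only), E·2πrL = λ_enc L/ε₀.
E = |λ_enc|/(2πε₀r) = (2.239e-5)/(2π·8.85×10^-12·0.051) = 7.89e6 N/C.

7.89×10^6 N/C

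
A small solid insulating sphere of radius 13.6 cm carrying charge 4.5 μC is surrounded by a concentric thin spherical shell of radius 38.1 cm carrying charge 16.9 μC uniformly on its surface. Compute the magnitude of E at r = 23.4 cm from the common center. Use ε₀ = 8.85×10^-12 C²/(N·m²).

E ≈ 7.39×10^5 N/C

Symmetry ⇒ E = E(r) r̂. Gaussian sphere of radius r = 23.4 cm (between the bodies, 13.6 cm < r < 38.1 cm).
Only the inner charge is enclosed; the outer shell contributes nothing inside itself. Q_enc = 4.5 μC = 4.50e-6 C.
Gauss's law: E·4πr² = Q_enc/ε₀.
E = |Q_enc|/(4πε₀r²) = (4.50×10^-6)/(4π·8.85×10^-12·(0.234)²) = 7.39×10^5 N/C.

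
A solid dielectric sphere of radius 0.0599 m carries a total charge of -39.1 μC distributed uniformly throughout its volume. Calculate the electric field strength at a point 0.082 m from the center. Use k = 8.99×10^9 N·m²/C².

Symmetry ⇒ E = E(r) r̂. Gaussian sphere of radius r = 0.082 m (r > R, so the entire charge is enclosed).
Q_enc = -39.1 μC = -3.91e-5 C.
Gauss's law: E·4πr² = Q_enc/ε₀.
E = k|Q_enc|/r² = (8.99×10^9)(3.91e-5)/(0.082)² = 5.23×10^7 N/C.

5.23×10^7 N/C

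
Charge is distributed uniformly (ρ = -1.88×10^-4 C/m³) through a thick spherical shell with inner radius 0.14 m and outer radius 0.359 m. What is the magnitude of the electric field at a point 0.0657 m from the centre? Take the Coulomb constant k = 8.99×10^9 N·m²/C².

Symmetry ⇒ E = E(r) r̂. Gaussian sphere of radius r = 0.0657 m (r < 0.14 m, inside the empty cavity).
Q_enc = 0 (all charge lies at larger r); Gauss's law gives E = 0.

|E| = 0 N/C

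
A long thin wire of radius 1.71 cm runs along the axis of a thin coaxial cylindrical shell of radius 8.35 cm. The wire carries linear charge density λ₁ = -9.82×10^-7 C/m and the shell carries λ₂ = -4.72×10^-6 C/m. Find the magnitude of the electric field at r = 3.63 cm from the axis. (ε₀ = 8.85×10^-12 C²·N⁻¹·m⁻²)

|E| = 4.86×10^5 N/C

Take a coaxial cylindrical Gaussian surface of radius r = 3.63 cm and length L (between the conductors, 1.71 cm < r < 8.35 cm).
The shell at 8.35 cm lies outside the Gaussian surface, so λ_enc = λ₁ = -9.82×10^-7 C/m.
Gauss's law: E·2πrL = λ_enc L/ε₀.
E = |λ_enc|/(2πε₀r) = (9.82×10^-7)/(2π·8.85×10^-12·0.0363) = 4.86×10^5 N/C.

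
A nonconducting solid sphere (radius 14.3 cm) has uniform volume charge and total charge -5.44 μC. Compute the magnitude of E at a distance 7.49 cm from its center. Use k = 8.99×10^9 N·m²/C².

1.25e6 N/C

Take a concentric spherical Gaussian surface of radius r = 7.49 cm (r < R).
Only the charge within r is enclosed: Q_enc = Q·(r/R)³ = (-5.44 μC)·(7.49 cm/14.3 cm)³ = -7.817e-7 C.
Applying ∮E·dA = Q_enc/ε₀ with Φ = E(4πr²):
E = k|Q_enc|/r² = (8.99×10^9)(7.817×10^-7)/(0.0749)² = 1.25×10^6 N/C.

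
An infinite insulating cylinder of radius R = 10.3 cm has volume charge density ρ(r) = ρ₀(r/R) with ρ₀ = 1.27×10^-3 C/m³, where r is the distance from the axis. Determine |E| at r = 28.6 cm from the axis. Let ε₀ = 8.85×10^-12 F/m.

|E| = 1.77×10^6 N/C

Choose a coaxial cylinder of radius r = 28.6 cm (arbitrary length L) as the Gaussian surface (r > R, full charge per length enclosed).
λ_enc = 2π ∫₀^R ρ₀(r'/R)^1 r' dr' = 2πρ₀R²/3 = 2.822×10^-5 C/m.
Applying ∮E·dA = Q_enc/ε₀ with the end caps contributing no flux:
E = |λ_enc|/(2πε₀r) = (2.822×10^-5)/(2π·8.85×10^-12·0.286) = 1.77×10^6 N/C.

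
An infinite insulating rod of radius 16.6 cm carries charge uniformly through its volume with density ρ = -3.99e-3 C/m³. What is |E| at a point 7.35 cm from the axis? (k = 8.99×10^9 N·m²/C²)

Choose a coaxial cylinder of radius r = 7.35 cm (arbitrary length L) as the Gaussian surface (r < R).
Enclosed charge per unit length: λ_enc = ρ·πr² = (-3.99×10^-3)π(0.0735)² = -6.772e-5 C/m.
Applying ∮E·dA = Q_enc/ε₀ with the end caps contributing no flux:
E = 2k|λ_enc|/r = 2(8.99×10^9)(6.772e-5)/(0.0735) = 1.66e7 N/C.

|E| ≈ 1.66×10^7 N/C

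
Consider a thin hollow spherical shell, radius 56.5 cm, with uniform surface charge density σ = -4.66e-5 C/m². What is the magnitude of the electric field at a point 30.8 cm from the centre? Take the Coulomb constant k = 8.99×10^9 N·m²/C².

|E| = 0 V/m

Take a concentric spherical Gaussian surface of radius r = 30.8 cm (inside the shell, r < 56.5 cm).
All the charge is outside the Gaussian surface: Q_enc = 0, hence E = 0 everywhere inside the shell.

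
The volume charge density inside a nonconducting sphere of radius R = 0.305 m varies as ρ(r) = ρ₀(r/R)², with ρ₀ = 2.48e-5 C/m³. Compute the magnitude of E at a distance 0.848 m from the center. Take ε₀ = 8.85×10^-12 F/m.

Use a concentric Gaussian sphere at r = 0.848 m (r > R, all charge enclosed).
Q_enc = 4π ∫₀^R ρ₀(r'/R)^2 r'² dr' = 4πρ₀R³/5 = 1.768×10^-6 C.
Since E is radial and uniform over the Gaussian sphere, Φ = E·4πr² = Q_enc/ε₀.
E = |Q_enc|/(4πε₀r²) = (1.768×10^-6)/(4π·8.85×10^-12·(0.848)²) = 2.21×10^4 N/C.

E ≈ 2.21×10^4 N/C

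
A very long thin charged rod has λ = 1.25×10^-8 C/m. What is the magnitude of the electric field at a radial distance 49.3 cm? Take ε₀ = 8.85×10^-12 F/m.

Choose a coaxial cylinder of radius r = 49.3 cm (arbitrary length L) as the Gaussian surface.
Q_enc = λL, so λ_enc = 1.25e-8 C/m.
Gauss's law: E·2πrL = λ_enc L/ε₀.
E = |λ_enc|/(2πε₀r) = (1.25×10^-8)/(2π·8.85×10^-12·0.493) = 456 N/C.

456 N/C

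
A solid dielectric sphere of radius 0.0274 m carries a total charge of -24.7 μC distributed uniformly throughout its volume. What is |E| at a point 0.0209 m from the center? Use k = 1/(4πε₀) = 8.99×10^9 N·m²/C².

Take a concentric spherical Gaussian surface of radius r = 0.0209 m (r < R).
Only the charge within r is enclosed: Q_enc = Q·(r/R)³ = (-24.7 μC)·(0.0209 m/0.0274 m)³ = -1.096e-5 C.
Since E is radial and uniform over the Gaussian sphere, Φ = E·4πr² = Q_enc/ε₀.
E = k|Q_enc|/r² = (8.99×10^9)(1.096×10^-5)/(0.0209)² = 2.26×10^8 N/C.

|E| = 2.26×10^8 N/C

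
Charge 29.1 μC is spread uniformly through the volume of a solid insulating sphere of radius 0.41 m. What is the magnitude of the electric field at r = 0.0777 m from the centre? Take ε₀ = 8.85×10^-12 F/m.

Take a concentric spherical Gaussian surface of radius r = 0.0777 m (r < R).
Only the charge within r is enclosed: Q_enc = Q·(r/R)³ = (29.1 μC)·(0.0777 m/0.41 m)³ = 1.981e-7 C.
Gauss's law: E·4πr² = Q_enc/ε₀.
E = |Q_enc|/(4πε₀r²) = (1.981e-7)/(4π·8.85×10^-12·(0.0777)²) = 2.95×10^5 N/C.

2.95×10^5 N/C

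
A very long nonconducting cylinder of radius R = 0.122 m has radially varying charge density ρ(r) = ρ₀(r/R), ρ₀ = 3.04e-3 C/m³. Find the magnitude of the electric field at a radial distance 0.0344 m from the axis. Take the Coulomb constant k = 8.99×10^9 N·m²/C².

Coaxial Gaussian cylinder, radius r = 0.0344 m, length L (r < R).
λ_enc = ∫₀^r ρ(r')·2πr' dr' = (2πρ₀/R)·r^3/3 = 2.124×10^-6 C/m.
Gauss's law: E·2πrL = λ_enc L/ε₀.
E = 2k|λ_enc|/r = 2(8.99×10^9)(2.124×10^-6)/(0.0344) = 1.11e6 N/C.

E = 1.11e6 N/C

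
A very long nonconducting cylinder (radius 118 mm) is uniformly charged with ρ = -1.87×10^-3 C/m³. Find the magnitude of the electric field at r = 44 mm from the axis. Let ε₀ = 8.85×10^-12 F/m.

Take a coaxial cylindrical Gaussian surface of radius r = 44 mm and length L (r < R).
Charge inside radius r per length L is ρ·πr²·L, so λ_enc = ρπr² = -1.137×10^-5 C/m.
Since E is radial and uniform over the curved surface, Φ = E·2πrL = Q_enc/ε₀ = λ_enc L/ε₀.
E = |λ_enc|/(2πε₀r) = (1.137×10^-5)/(2π·8.85×10^-12·0.044) = 4.65×10^6 N/C.

4.65×10^6 N/C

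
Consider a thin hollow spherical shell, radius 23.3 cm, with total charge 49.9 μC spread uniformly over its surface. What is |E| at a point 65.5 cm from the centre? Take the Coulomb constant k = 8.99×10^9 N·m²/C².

E = 1.05×10^6 V/m

Symmetry ⇒ E = E(r) r̂. Gaussian sphere of radius r = 65.5 cm (r > 23.3 cm).
The entire shell is enclosed: Q_enc = 4.99×10^-5 C.
Gauss's law: E·4πr² = Q_enc/ε₀.
E = k|Q_enc|/r² = (8.99×10^9)(4.99e-5)/(0.655)² = 1.05×10^6 N/C.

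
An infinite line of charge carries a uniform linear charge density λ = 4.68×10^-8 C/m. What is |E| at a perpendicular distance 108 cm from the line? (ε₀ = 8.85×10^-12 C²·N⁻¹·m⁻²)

779 N/C

Take a coaxial cylindrical Gaussian surface of radius r = 108 cm and length L.
Q_enc = λL, so λ_enc = 4.68×10^-8 C/m.
Since E is radial and uniform over the curved surface, Φ = E·2πrL = Q_enc/ε₀ = λ_enc L/ε₀.
E = |λ_enc|/(2πε₀r) = (4.68×10^-8)/(2π·8.85×10^-12·1.08) = 779 N/C.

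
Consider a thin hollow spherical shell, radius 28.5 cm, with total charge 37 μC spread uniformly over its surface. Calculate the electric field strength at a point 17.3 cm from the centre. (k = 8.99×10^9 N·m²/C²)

By spherical symmetry E is radial; choose a Gaussian sphere of radius r = 17.3 cm (inside the shell, r < 28.5 cm).
All the charge is outside the Gaussian surface: Q_enc = 0, hence E = 0 everywhere inside the shell.

E = 0 (no enclosed charge)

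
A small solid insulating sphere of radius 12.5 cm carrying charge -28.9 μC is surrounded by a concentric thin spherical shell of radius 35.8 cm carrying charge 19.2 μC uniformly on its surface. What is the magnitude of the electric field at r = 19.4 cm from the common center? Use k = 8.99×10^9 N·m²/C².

|E| = 6.90×10^6 N/C

Symmetry ⇒ E = E(r) r̂. Gaussian sphere of radius r = 19.4 cm (between the bodies, 12.5 cm < r < 35.8 cm).
The shell at 35.8 cm lies outside the Gaussian surface, so Q_enc = -28.9 μC = -2.89×10^-5 C.
Applying ∮E·dA = Q_enc/ε₀ with Φ = E(4πr²):
E = k|Q_enc|/r² = (8.99×10^9)(2.89×10^-5)/(0.194)² = 6.90×10^6 N/C.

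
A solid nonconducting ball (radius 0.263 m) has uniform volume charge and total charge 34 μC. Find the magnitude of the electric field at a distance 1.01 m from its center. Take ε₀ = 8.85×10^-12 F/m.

Take a concentric spherical Gaussian surface of radius r = 1.01 m (r > R, so the entire charge is enclosed).
Q_enc = 34 μC = 3.40×10^-5 C.
Since E is radial and uniform over the Gaussian sphere, Φ = E·4πr² = Q_enc/ε₀.
E = |Q_enc|/(4πε₀r²) = (3.40e-5)/(4π·8.85×10^-12·(1.01)²) = 3.00×10^5 N/C.

|E| ≈ 3.00e5 N/C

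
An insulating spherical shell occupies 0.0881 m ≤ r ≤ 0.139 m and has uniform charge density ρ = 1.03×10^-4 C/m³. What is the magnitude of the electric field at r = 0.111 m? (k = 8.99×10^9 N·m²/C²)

Use a concentric Gaussian sphere at r = 0.111 m (within the shell material, 0.0881 m < r < 0.139 m).
Enclosed charge is the volume from a to r: Q_enc = (4π/3)ρ(r³ − a³) = 2.95e-7 C.
Gauss's law: E·4πr² = Q_enc/ε₀.
E = k|Q_enc|/r² = (8.99×10^9)(2.95×10^-7)/(0.111)² = 2.15×10^5 N/C.

2.15e5 V/m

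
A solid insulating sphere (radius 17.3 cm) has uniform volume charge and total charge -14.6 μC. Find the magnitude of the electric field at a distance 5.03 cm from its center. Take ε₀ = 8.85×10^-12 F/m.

|E| = 1.28×10^6 N/C

Symmetry ⇒ E = E(r) r̂. Gaussian sphere of radius r = 5.03 cm (r < R).
For a uniform sphere the enclosed fraction is (r/R)³, so Q_enc = (-14.6 μC)(0.0503/0.173)³ = -3.589×10^-7 C.
Applying ∮E·dA = Q_enc/ε₀ with Φ = E(4πr²):
E = |Q_enc|/(4πε₀r²) = (3.589e-7)/(4π·8.85×10^-12·(0.0503)²) = 1.28×10^6 N/C.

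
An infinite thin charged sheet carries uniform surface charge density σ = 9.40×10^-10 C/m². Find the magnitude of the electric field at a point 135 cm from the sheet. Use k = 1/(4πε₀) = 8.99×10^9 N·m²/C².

|E| ≈ 53.1 N/C

The symmetry is planar: E is normal to the sheet and the same magnitude on both sides. Take a pillbox straddling the sheet with end-cap area A.
Flux Φ = 2EA and Q_enc = σA, so 2EA = σA/ε₀ ⇒ E = |σ|/(2ε₀), independent of distance.
E = 2πk|σ| = 2π(8.99×10^9)(9.40×10^-10) = 53.1 N/C.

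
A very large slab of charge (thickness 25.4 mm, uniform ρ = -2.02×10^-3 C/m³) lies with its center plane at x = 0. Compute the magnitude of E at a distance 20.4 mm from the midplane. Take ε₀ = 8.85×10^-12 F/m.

The point |x| = 20.4 mm lies outside the slab (half-thickness 0.0127 m). A symmetric pillbox spanning the full slab encloses Q_enc = ρ·d·A.
Flux = 2EA ⇒ E = |ρ|d/(2ε₀), independent of distance outside.
E = (2.02×10^-3)(0.0254)/(2·8.85×10^-12) = 2.90e6 N/C.

|E| ≈ 2.90×10^6 N/C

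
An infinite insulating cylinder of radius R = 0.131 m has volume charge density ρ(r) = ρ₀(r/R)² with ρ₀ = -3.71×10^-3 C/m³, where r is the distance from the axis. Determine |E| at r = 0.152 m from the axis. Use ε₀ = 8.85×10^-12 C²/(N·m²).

E = 1.18×10^7 N/C

Take a coaxial cylindrical Gaussian surface of radius r = 0.152 m and length L (r > R, full charge per length enclosed).
λ_enc = 2π ∫₀^R ρ₀(r'/R)^2 r' dr' = 2πρ₀R²/4 = -1.00×10^-4 C/m.
Since E is radial and uniform over the curved surface, Φ = E·2πrL = Q_enc/ε₀ = λ_enc L/ε₀.
E = |λ_enc|/(2πε₀r) = (1.00e-4)/(2π·8.85×10^-12·0.152) = 1.18e7 N/C.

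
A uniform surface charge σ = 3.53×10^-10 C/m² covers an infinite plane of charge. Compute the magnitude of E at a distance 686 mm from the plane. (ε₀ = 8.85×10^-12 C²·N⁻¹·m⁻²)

E ≈ 19.9 V/m

By planar symmetry E is perpendicular to the sheet and uniform; use a Gaussian pillbox with flat faces of area A on each side of the sheet.
Only the two end caps contribute flux: Φ = 2EA. With Q_enc = σA, Gauss's law gives E = |σ|/(2ε₀).
E = |σ|/(2ε₀) = (3.53×10^-10)/(2·8.85×10^-12) = 19.9 N/C.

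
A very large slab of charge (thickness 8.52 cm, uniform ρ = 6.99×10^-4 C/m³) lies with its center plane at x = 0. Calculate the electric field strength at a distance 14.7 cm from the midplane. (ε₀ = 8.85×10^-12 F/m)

E = 3.36×10^6 N/C

The point |x| = 14.7 cm lies outside the slab (half-thickness 0.0426 m). A symmetric pillbox spanning the full slab encloses Q_enc = ρ·d·A.
Flux = 2EA ⇒ E = |ρ|d/(2ε₀), independent of distance outside.
E = (6.99×10^-4)(0.0852)/(2·8.85×10^-12) = 3.36×10^6 N/C.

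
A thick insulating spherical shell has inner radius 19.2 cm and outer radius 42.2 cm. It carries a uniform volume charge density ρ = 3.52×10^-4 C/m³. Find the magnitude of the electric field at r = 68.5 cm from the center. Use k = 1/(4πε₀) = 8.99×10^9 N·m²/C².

Take a concentric spherical Gaussian surface of radius r = 68.5 cm (r > 42.2 cm, enclosing the whole shell).
Q_enc = ρ·(4π/3)(b³ − a³) = (3.52×10^-4)·(4π/3)·((0.422)³ − (0.192)³) = 1.004×10^-4 C.
Since E is radial and uniform over the Gaussian sphere, Φ = E·4πr² = Q_enc/ε₀.
E = k|Q_enc|/r² = (8.99×10^9)(1.004×10^-4)/(0.685)² = 1.92×10^6 N/C.

|E| = 1.92×10^6 N/C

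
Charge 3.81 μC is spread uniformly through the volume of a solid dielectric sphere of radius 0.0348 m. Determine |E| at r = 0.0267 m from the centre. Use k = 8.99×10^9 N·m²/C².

|E| = 2.17×10^7 N/C

Take a concentric spherical Gaussian surface of radius r = 0.0267 m (r < R).
Only the charge within r is enclosed: Q_enc = Q·(r/R)³ = (3.81 μC)·(0.0267 m/0.0348 m)³ = 1.721×10^-6 C.
By Gauss's law, ∮E·dA = E·4πr² = Q_enc/ε₀.
E = k|Q_enc|/r² = (8.99×10^9)(1.721e-6)/(0.0267)² = 2.17×10^7 N/C.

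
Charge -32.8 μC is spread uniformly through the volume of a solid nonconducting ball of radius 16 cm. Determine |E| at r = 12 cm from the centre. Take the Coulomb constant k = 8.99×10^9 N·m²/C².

E ≈ 8.64×10^6 V/m

Take a concentric spherical Gaussian surface of radius r = 12 cm (r < R).
For a uniform sphere the enclosed fraction is (r/R)³, so Q_enc = (-32.8 μC)(0.12/0.16)³ = -1.384e-5 C.
Gauss's law: E·4πr² = Q_enc/ε₀.
E = k|Q_enc|/r² = (8.99×10^9)(1.384×10^-5)/(0.12)² = 8.64×10^6 N/C.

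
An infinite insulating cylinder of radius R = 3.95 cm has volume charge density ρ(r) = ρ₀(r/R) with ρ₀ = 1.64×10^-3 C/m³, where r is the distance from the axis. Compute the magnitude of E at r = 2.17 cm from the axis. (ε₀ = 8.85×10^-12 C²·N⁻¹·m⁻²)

Choose a coaxial cylinder of radius r = 2.17 cm (arbitrary length L) as the Gaussian surface (r < R).
Integrating ρ over the cross-section to radius r: λ_enc = (2πρ₀/R) ∫₀^r r'^2 dr' = 2πρ₀ r^3/(3·R) = 8.886×10^-7 C/m.
Since E is radial and uniform over the curved surface, Φ = E·2πrL = Q_enc/ε₀ = λ_enc L/ε₀.
E = |λ_enc|/(2πε₀r) = (8.886×10^-7)/(2π·8.85×10^-12·0.0217) = 7.36×10^5 N/C.

|E| ≈ 7.36e5 V/m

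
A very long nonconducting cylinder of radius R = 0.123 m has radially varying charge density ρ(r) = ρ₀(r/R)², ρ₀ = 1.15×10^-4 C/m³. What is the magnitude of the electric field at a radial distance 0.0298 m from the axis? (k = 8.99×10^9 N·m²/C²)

|E| ≈ 5.68×10^3 V/m

Coaxial Gaussian cylinder, radius r = 0.0298 m, length L (r < R).
λ_enc = ∫₀^r ρ(r')·2πr' dr' = (2πρ₀/R²)·r^4/4 = 9.416×10^-9 C/m.
Since E is radial and uniform over the curved surface, Φ = E·2πrL = Q_enc/ε₀ = λ_enc L/ε₀.
E = 2k|λ_enc|/r = 2(8.99×10^9)(9.416×10^-9)/(0.0298) = 5.68e3 N/C.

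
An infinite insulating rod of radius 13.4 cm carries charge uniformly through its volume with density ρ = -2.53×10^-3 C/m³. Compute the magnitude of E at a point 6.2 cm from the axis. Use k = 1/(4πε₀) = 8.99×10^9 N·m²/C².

8.86×10^6 N/C

Choose a coaxial cylinder of radius r = 6.2 cm (arbitrary length L) as the Gaussian surface (r < R).
Charge inside radius r per length L is ρ·πr²·L, so λ_enc = ρπr² = -3.055×10^-5 C/m.
Gauss's law: E·2πrL = λ_enc L/ε₀.
E = 2k|λ_enc|/r = 2(8.99×10^9)(3.055×10^-5)/(0.062) = 8.86e6 N/C.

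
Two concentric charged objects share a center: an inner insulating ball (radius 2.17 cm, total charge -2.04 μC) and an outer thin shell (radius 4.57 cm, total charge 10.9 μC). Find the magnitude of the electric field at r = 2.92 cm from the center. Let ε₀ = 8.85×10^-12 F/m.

2.15e7 N/C

Use a concentric Gaussian sphere at r = 2.92 cm (between the bodies, 2.17 cm < r < 4.57 cm).
Only the inner charge is enclosed; the outer shell contributes nothing inside itself. Q_enc = -2.04 μC = -2.04×10^-6 C.
Applying ∮E·dA = Q_enc/ε₀ with Φ = E(4πr²):
E = |Q_enc|/(4πε₀r²) = (2.04×10^-6)/(4π·8.85×10^-12·(0.0292)²) = 2.15e7 N/C.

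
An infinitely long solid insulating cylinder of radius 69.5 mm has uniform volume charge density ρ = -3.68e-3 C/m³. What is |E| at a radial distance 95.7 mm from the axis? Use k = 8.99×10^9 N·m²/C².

By cylindrical symmetry E is radial; use a coaxial Gaussian cylinder of radius 95.7 mm and length L (r > 69.5 mm, full cross-section enclosed).
λ_enc = ρ·πR² = (-3.68×10^-3)π(0.0695)² = -5.584×10^-5 C/m.
Since E is radial and uniform over the curved surface, Φ = E·2πrL = Q_enc/ε₀ = λ_enc L/ε₀.
E = 2k|λ_enc|/r = 2(8.99×10^9)(5.584×10^-5)/(0.0957) = 1.05×10^7 N/C.

1.05×10^7 N/C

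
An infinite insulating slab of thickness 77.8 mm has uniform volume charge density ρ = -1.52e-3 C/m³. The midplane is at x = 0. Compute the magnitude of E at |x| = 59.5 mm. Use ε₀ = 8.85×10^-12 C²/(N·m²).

The point |x| = 59.5 mm lies outside the slab (half-thickness 0.0389 m). A symmetric pillbox spanning the full slab encloses Q_enc = ρ·d·A.
Flux = 2EA ⇒ E = |ρ|d/(2ε₀), independent of distance outside.
E = (1.52e-3)(0.0778)/(2·8.85×10^-12) = 6.68×10^6 N/C.

E = 6.68×10^6 V/m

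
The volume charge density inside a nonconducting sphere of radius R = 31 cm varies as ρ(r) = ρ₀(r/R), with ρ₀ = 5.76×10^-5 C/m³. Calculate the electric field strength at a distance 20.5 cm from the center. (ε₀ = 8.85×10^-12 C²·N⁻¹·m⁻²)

Take a concentric spherical Gaussian surface of radius r = 20.5 cm (r < R).
Integrate the density: Q_enc = 4π ∫₀^r ρ₀(r'/R)^1 r'² dr' = 4πρ₀ r^4/(4·R) = 1.031×10^-6 C.
By Gauss's law, ∮E·dA = E·4πr² = Q_enc/ε₀.
E = |Q_enc|/(4πε₀r²) = (1.031×10^-6)/(4π·8.85×10^-12·(0.205)²) = 2.21×10^5 N/C.

2.21×10^5 N/C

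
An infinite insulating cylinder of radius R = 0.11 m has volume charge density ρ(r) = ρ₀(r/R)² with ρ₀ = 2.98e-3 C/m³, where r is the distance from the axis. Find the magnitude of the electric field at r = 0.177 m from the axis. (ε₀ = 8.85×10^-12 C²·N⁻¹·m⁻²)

|E| ≈ 5.75×10^6 N/C

Coaxial Gaussian cylinder, radius r = 0.177 m, length L (r > R, full charge per length enclosed).
λ_enc = 2π ∫₀^R ρ₀(r'/R)^2 r' dr' = 2πρ₀R²/4 = 5.664×10^-5 C/m.
Applying ∮E·dA = Q_enc/ε₀ with the end caps contributing no flux:
E = |λ_enc|/(2πε₀r) = (5.664e-5)/(2π·8.85×10^-12·0.177) = 5.75×10^6 N/C.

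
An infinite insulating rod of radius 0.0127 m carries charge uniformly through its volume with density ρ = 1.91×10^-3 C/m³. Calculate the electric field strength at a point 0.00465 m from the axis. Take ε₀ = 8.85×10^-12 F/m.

By cylindrical symmetry E is radial; use a coaxial Gaussian cylinder of radius 0.00465 m and length L (r < R).
Charge inside radius r per length L is ρ·πr²·L, so λ_enc = ρπr² = 1.297e-7 C/m.
Since E is radial and uniform over the curved surface, Φ = E·2πrL = Q_enc/ε₀ = λ_enc L/ε₀.
E = |λ_enc|/(2πε₀r) = (1.297×10^-7)/(2π·8.85×10^-12·0.00465) = 5.02e5 N/C.

E = 5.02×10^5 N/C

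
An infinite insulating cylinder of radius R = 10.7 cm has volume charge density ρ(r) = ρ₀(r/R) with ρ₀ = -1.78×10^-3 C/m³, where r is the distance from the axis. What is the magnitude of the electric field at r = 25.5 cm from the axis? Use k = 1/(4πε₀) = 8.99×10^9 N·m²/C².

3.01e6 N/C

Coaxial Gaussian cylinder, radius r = 25.5 cm, length L (r > R, full charge per length enclosed).
λ_enc = 2π ∫₀^R ρ₀(r'/R)^1 r' dr' = 2πρ₀R²/3 = -4.268×10^-5 C/m.
Since E is radial and uniform over the curved surface, Φ = E·2πrL = Q_enc/ε₀ = λ_enc L/ε₀.
E = 2k|λ_enc|/r = 2(8.99×10^9)(4.268×10^-5)/(0.255) = 3.01×10^6 N/C.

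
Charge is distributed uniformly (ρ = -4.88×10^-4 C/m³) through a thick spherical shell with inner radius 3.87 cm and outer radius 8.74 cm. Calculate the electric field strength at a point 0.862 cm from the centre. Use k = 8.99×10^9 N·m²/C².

Take a concentric spherical Gaussian surface of radius r = 0.862 cm (r < 3.87 cm, inside the empty cavity).
Q_enc = 0 (all charge lies at larger r); Gauss's law gives E = 0.

|E| = 0 N/C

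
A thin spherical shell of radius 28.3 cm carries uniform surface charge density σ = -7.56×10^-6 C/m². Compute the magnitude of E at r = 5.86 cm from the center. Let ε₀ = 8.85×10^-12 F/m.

Use a concentric Gaussian sphere at r = 5.86 cm (inside the shell, r < 28.3 cm).
No charge lies within this surface, so Q_enc = 0 and Gauss's law gives E·4πr² = 0 ⇒ E = 0.

E = 0 (no enclosed charge)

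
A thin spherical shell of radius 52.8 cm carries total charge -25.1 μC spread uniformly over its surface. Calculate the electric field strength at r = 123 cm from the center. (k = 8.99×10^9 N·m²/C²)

|E| = 1.49×10^5 V/m

Symmetry ⇒ E = E(r) r̂. Gaussian sphere of radius r = 123 cm (r > 52.8 cm).
The entire shell is enclosed: Q_enc = -2.51e-5 C.
Gauss's law: E·4πr² = Q_enc/ε₀.
E = k|Q_enc|/r² = (8.99×10^9)(2.51×10^-5)/(1.23)² = 1.49×10^5 N/C.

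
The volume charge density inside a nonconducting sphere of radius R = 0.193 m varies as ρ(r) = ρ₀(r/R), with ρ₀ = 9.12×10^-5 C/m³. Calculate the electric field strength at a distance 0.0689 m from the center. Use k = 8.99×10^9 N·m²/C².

Take a concentric spherical Gaussian surface of radius r = 0.0689 m (r < R).
Q_enc = ∫₀^r ρ(r')·4πr'² dr' = (4πρ₀/R) ∫₀^r r'^3 dr' = 4πρ₀ r^4/(4·R) = 3.346×10^-8 C.
Since E is radial and uniform over the Gaussian sphere, Φ = E·4πr² = Q_enc/ε₀.
E = k|Q_enc|/r² = (8.99×10^9)(3.346e-8)/(0.0689)² = 6.34×10^4 N/C.

|E| = 6.34×10^4 N/C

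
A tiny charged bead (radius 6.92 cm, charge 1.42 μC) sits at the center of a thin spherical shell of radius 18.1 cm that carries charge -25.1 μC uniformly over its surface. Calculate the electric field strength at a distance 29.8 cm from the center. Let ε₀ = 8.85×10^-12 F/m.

E ≈ 2.40×10^6 V/m

Take a concentric spherical Gaussian surface of radius r = 29.8 cm (r > 18.1 cm, enclosing both).
Q_enc = (1.42 μC) + (-25.1 μC) = -2.368×10^-5 C.
Since E is radial and uniform over the Gaussian sphere, Φ = E·4πr² = Q_enc/ε₀.
E = |Q_enc|/(4πε₀r²) = (2.368e-5)/(4π·8.85×10^-12·(0.298)²) = 2.40e6 N/C.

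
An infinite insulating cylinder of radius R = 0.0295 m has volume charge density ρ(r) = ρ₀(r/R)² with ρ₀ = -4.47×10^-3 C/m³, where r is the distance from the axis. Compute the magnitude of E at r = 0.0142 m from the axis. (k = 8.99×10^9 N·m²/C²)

Coaxial Gaussian cylinder, radius r = 0.0142 m, length L (r < R).
λ_enc = ∫₀^r ρ(r')·2πr' dr' = (2πρ₀/R²)·r^4/4 = -3.28e-7 C/m.
Gauss's law: E·2πrL = λ_enc L/ε₀.
E = 2k|λ_enc|/r = 2(8.99×10^9)(3.28×10^-7)/(0.0142) = 4.15e5 N/C.

4.15×10^5 N/C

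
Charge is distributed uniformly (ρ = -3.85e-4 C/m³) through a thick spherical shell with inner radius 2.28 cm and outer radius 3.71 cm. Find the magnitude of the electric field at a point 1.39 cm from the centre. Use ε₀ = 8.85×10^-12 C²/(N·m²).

|E| = 0 N/C

Symmetry ⇒ E = E(r) r̂. Gaussian sphere of radius r = 1.39 cm (r < 2.28 cm, inside the empty cavity).
No charge is enclosed, so by Gauss's law E·4πr² = 0 ⇒ E = 0.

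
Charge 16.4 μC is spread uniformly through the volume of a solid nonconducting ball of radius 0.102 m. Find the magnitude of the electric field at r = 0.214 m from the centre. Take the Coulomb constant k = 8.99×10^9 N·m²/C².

|E| ≈ 3.22×10^6 N/C

Take a concentric spherical Gaussian surface of radius r = 0.214 m (r > R, so the entire charge is enclosed).
Q_enc = 16.4 μC = 1.64e-5 C.
Since E is radial and uniform over the Gaussian sphere, Φ = E·4πr² = Q_enc/ε₀.
E = k|Q_enc|/r² = (8.99×10^9)(1.64e-5)/(0.214)² = 3.22e6 N/C.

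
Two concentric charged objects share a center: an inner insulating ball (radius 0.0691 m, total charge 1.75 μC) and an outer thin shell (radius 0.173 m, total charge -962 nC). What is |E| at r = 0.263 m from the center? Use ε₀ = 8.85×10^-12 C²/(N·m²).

Use a concentric Gaussian sphere at r = 0.263 m (r > 0.173 m, enclosing both).
Q_enc = (1.75 μC) + (-962 nC) = 7.88e-7 C.
Since E is radial and uniform over the Gaussian sphere, Φ = E·4πr² = Q_enc/ε₀.
E = |Q_enc|/(4πε₀r²) = (7.88e-7)/(4π·8.85×10^-12·(0.263)²) = 1.02×10^5 N/C.

|E| ≈ 1.02×10^5 N/C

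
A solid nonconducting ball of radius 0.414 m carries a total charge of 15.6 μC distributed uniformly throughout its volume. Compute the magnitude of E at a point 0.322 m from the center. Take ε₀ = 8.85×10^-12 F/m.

E ≈ 6.37×10^5 N/C

Symmetry ⇒ E = E(r) r̂. Gaussian sphere of radius r = 0.322 m (r < R).
For a uniform sphere the enclosed fraction is (r/R)³, so Q_enc = (15.6 μC)(0.322/0.414)³ = 7.34×10^-6 C.
By Gauss's law, ∮E·dA = E·4πr² = Q_enc/ε₀.
E = |Q_enc|/(4πε₀r²) = (7.34×10^-6)/(4π·8.85×10^-12·(0.322)²) = 6.37e5 N/C.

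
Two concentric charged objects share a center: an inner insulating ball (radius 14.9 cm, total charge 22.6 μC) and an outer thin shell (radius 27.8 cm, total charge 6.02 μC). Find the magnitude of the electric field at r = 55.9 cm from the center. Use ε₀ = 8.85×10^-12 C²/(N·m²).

Take a concentric spherical Gaussian surface of radius r = 55.9 cm (r > 27.8 cm, enclosing both).
Q_enc = (22.6 μC) + (6.02 μC) = 2.862×10^-5 C.
By Gauss's law, ∮E·dA = E·4πr² = Q_enc/ε₀.
E = |Q_enc|/(4πε₀r²) = (2.862×10^-5)/(4π·8.85×10^-12·(0.559)²) = 8.24×10^5 N/C.

E = 8.24×10^5 N/C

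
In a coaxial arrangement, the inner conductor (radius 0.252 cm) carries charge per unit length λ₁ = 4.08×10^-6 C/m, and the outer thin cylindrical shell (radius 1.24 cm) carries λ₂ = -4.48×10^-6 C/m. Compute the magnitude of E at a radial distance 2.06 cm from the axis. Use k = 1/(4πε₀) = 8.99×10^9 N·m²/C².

Take a coaxial cylindrical Gaussian surface of radius r = 2.06 cm and length L (r > 1.24 cm, enclosing both).
λ_enc = λ₁ + λ₂ = (4.08×10^-6) + (-4.48e-6) = -4.00×10^-7 C/m.
Since E is radial and uniform over the curved surface, Φ = E·2πrL = Q_enc/ε₀ = λ_enc L/ε₀.
E = 2k|λ_enc|/r = 2(8.99×10^9)(4.00×10^-7)/(0.0206) = 3.49e5 N/C.

E = 3.49×10^5 N/C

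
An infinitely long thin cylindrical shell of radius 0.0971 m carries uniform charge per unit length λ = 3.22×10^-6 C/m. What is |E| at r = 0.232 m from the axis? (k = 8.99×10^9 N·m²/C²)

|E| = 2.50e5 V/m

Choose a coaxial cylinder of radius r = 0.232 m (arbitrary length L) as the Gaussian surface (r > 0.0971 m).
The full line charge is enclosed: λ_enc = 3.22e-6 C/m.
Applying ∮E·dA = Q_enc/ε₀ with the end caps contributing no flux:
E = 2k|λ_enc|/r = 2(8.99×10^9)(3.22e-6)/(0.232) = 2.50×10^5 N/C.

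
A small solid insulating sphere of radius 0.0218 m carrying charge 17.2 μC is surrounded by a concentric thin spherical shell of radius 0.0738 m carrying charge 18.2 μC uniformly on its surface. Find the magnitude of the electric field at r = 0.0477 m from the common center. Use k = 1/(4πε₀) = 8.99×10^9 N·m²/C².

6.80e7 N/C

By spherical symmetry E is radial; choose a Gaussian sphere of radius r = 0.0477 m (between the bodies, 0.0218 m < r < 0.0738 m).
Only the inner charge is enclosed; the outer shell contributes nothing inside itself. Q_enc = 17.2 μC = 1.72×10^-5 C.
Applying ∮E·dA = Q_enc/ε₀ with Φ = E(4πr²):
E = k|Q_enc|/r² = (8.99×10^9)(1.72e-5)/(0.0477)² = 6.80e7 N/C.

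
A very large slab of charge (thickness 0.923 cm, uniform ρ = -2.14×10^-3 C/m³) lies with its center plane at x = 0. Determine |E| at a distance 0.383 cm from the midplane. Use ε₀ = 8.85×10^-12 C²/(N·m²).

|E| = 9.26×10^5 N/C

By symmetry E is perpendicular to the slab. A Gaussian pillbox from −0.383 cm to +0.383 cm (face area A) lies entirely within the slab.
Q_enc = ρ·(2x)·A and flux = 2EA, so 2EA = 2ρxA/ε₀ ⇒ E = |ρ|x/ε₀.
E = (2.14×10^-3)(0.00383)/(8.85×10^-12) = 9.26e5 N/C.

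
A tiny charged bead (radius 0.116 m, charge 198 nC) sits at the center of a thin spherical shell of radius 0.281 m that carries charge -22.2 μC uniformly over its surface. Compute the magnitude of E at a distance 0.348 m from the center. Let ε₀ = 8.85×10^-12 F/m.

Symmetry ⇒ E = E(r) r̂. Gaussian sphere of radius r = 0.348 m (r > 0.281 m, enclosing both).
Q_enc = (198 nC) + (-22.2 μC) = -2.20×10^-5 C.
Since E is radial and uniform over the Gaussian sphere, Φ = E·4πr² = Q_enc/ε₀.
E = |Q_enc|/(4πε₀r²) = (2.20×10^-5)/(4π·8.85×10^-12·(0.348)²) = 1.63e6 N/C.

1.63e6 N/C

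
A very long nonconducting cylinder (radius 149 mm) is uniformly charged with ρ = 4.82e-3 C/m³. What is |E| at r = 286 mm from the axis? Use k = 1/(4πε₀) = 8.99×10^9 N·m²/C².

By cylindrical symmetry E is radial; use a coaxial Gaussian cylinder of radius 286 mm and length L (r > 149 mm, full cross-section enclosed).
λ_enc = ρ·πR² = (4.82e-3)π(0.149)² = 3.362e-4 C/m.
Since E is radial and uniform over the curved surface, Φ = E·2πrL = Q_enc/ε₀ = λ_enc L/ε₀.
E = 2k|λ_enc|/r = 2(8.99×10^9)(3.362×10^-4)/(0.286) = 2.11×10^7 N/C.

E ≈ 2.11e7 V/m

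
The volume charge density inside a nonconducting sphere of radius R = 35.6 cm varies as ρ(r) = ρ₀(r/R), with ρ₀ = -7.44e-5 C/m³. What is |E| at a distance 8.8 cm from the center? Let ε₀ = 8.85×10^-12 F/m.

Take a concentric spherical Gaussian surface of radius r = 8.8 cm (r < R).
Integrate the density: Q_enc = 4π ∫₀^r ρ₀(r'/R)^1 r'² dr' = 4πρ₀ r^4/(4·R) = -3.937×10^-8 C.
By Gauss's law, ∮E·dA = E·4πr² = Q_enc/ε₀.
E = |Q_enc|/(4πε₀r²) = (3.937e-8)/(4π·8.85×10^-12·(0.088)²) = 4.57e4 N/C.

4.57×10^4 N/C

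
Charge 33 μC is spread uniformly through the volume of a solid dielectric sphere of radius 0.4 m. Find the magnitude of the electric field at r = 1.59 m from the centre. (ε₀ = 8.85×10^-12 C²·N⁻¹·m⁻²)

E = 1.17×10^5 V/m

By spherical symmetry E is radial; choose a Gaussian sphere of radius r = 1.59 m (r > R, so the entire charge is enclosed).
Q_enc = 33 μC = 3.30×10^-5 C.
Since E is radial and uniform over the Gaussian sphere, Φ = E·4πr² = Q_enc/ε₀.
E = |Q_enc|/(4πε₀r²) = (3.30e-5)/(4π·8.85×10^-12·(1.59)²) = 1.17e5 N/C.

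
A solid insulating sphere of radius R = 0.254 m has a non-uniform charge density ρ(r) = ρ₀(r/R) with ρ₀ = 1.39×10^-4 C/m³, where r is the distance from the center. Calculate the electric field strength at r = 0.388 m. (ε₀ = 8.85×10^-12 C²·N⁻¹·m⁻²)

Take a concentric spherical Gaussian surface of radius r = 0.388 m (r > R, all charge enclosed).
Q_enc = 4π ∫₀^R ρ₀(r'/R)^1 r'² dr' = 4πρ₀R³/4 = 7.156e-6 C.
By Gauss's law, ∮E·dA = E·4πr² = Q_enc/ε₀.
E = |Q_enc|/(4πε₀r²) = (7.156×10^-6)/(4π·8.85×10^-12·(0.388)²) = 4.27×10^5 N/C.

E ≈ 4.27e5 N/C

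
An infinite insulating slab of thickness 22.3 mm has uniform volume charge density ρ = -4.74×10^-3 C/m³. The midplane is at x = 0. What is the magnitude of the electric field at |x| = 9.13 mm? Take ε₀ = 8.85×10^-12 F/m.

By symmetry E is perpendicular to the slab. A Gaussian pillbox from −9.13 mm to +9.13 mm (face area A) lies entirely within the slab.
Q_enc = ρ·(2x)·A and flux = 2EA, so 2EA = 2ρxA/ε₀ ⇒ E = |ρ|x/ε₀.
E = (4.74×10^-3)(0.00913)/(8.85×10^-12) = 4.89×10^6 N/C.

E ≈ 4.89×10^6 N/C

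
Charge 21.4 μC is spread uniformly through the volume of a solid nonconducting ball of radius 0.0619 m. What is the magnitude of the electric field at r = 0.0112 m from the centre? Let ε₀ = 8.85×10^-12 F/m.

E = 9.09e6 N/C

Take a concentric spherical Gaussian surface of radius r = 0.0112 m (r < R).
Only the charge within r is enclosed: Q_enc = Q·(r/R)³ = (21.4 μC)·(0.0112 m/0.0619 m)³ = 1.268×10^-7 C.
Applying ∮E·dA = Q_enc/ε₀ with Φ = E(4πr²):
E = |Q_enc|/(4πε₀r²) = (1.268e-7)/(4π·8.85×10^-12·(0.0112)²) = 9.09×10^6 N/C.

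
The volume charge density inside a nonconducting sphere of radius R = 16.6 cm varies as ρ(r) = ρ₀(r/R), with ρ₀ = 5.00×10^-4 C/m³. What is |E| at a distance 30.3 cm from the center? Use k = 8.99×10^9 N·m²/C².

|E| = 7.04e5 N/C

Use a concentric Gaussian sphere at r = 30.3 cm (r > R, all charge enclosed).
Q_enc = 4π ∫₀^R ρ₀(r'/R)^1 r'² dr' = 4πρ₀R³/4 = 7.185e-6 C.
By Gauss's law, ∮E·dA = E·4πr² = Q_enc/ε₀.
E = k|Q_enc|/r² = (8.99×10^9)(7.185×10^-6)/(0.303)² = 7.04×10^5 N/C.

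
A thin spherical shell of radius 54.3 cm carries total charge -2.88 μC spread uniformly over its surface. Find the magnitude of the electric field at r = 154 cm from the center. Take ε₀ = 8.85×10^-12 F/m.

By spherical symmetry E is radial; choose a Gaussian sphere of radius r = 154 cm (r > 54.3 cm).
The entire shell is enclosed: Q_enc = -2.88e-6 C.
Gauss's law: E·4πr² = Q_enc/ε₀.
E = |Q_enc|/(4πε₀r²) = (2.88×10^-6)/(4π·8.85×10^-12·(1.54)²) = 1.09×10^4 N/C.

|E| = 1.09×10^4 N/C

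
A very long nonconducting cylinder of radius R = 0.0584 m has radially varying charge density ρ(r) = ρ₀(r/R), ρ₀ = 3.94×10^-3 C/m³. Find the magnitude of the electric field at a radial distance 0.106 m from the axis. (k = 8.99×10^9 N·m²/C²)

|E| = 4.77e6 N/C

Take a coaxial cylindrical Gaussian surface of radius r = 0.106 m and length L (r > R, full charge per length enclosed).
λ_enc = 2π ∫₀^R ρ₀(r'/R)^1 r' dr' = 2πρ₀R²/3 = 2.814×10^-5 C/m.
Since E is radial and uniform over the curved surface, Φ = E·2πrL = Q_enc/ε₀ = λ_enc L/ε₀.
E = 2k|λ_enc|/r = 2(8.99×10^9)(2.814×10^-5)/(0.106) = 4.77e6 N/C.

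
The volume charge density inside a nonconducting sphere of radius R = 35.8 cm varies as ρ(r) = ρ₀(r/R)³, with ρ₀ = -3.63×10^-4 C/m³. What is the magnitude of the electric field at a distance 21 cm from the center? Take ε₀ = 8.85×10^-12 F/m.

Use a concentric Gaussian sphere at r = 21 cm (r < R).
Integrate the density: Q_enc = 4π ∫₀^r ρ₀(r'/R)^3 r'² dr' = 4πρ₀ r^6/(6·R³) = -1.421e-6 C.
Since E is radial and uniform over the Gaussian sphere, Φ = E·4πr² = Q_enc/ε₀.
E = |Q_enc|/(4πε₀r²) = (1.421×10^-6)/(4π·8.85×10^-12·(0.21)²) = 2.90e5 N/C.

2.90e5 N/C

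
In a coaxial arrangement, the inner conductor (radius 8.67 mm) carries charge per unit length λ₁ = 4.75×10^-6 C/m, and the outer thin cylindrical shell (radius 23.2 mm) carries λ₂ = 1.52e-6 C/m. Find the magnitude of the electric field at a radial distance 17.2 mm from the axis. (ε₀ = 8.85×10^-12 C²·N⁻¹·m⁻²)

|E| ≈ 4.97e6 V/m

Take a coaxial cylindrical Gaussian surface of radius r = 17.2 mm and length L (between the conductors, 8.67 mm < r < 23.2 mm).
The shell at 23.2 mm lies outside the Gaussian surface, so λ_enc = λ₁ = 4.75×10^-6 C/m.
Since E is radial and uniform over the curved surface, Φ = E·2πrL = Q_enc/ε₀ = λ_enc L/ε₀.
E = |λ_enc|/(2πε₀r) = (4.75×10^-6)/(2π·8.85×10^-12·0.0172) = 4.97e6 N/C.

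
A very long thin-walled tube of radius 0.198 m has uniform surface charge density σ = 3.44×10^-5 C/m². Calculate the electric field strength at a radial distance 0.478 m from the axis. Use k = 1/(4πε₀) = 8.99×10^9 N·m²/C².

Take a coaxial cylindrical Gaussian surface of radius r = 0.478 m and length L (r > 0.198 m).
The whole shell is enclosed: λ_enc = σ·2πR = (3.44×10^-5)·2π·(0.198) = 4.28×10^-5 C/m.
By Gauss's law (flux through the curved wall only), E·2πrL = λ_enc L/ε₀.
E = 2k|λ_enc|/r = 2(8.99×10^9)(4.28×10^-5)/(0.478) = 1.61×10^6 N/C.

E = 1.61×10^6 N/C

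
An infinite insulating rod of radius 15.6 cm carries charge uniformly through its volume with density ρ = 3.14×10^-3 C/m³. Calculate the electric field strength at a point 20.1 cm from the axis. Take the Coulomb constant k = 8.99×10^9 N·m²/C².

Take a coaxial cylindrical Gaussian surface of radius r = 20.1 cm and length L (r > 15.6 cm, full cross-section enclosed).
λ_enc = ρ·πR² = (3.14×10^-3)π(0.156)² = 2.401e-4 C/m.
Gauss's law: E·2πrL = λ_enc L/ε₀.
E = 2k|λ_enc|/r = 2(8.99×10^9)(2.401×10^-4)/(0.201) = 2.15×10^7 N/C.

|E| = 2.15×10^7 N/C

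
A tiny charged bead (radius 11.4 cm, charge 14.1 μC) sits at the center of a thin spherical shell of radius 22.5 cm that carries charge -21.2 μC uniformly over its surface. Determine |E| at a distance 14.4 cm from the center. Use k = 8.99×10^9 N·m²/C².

|E| = 6.11×10^6 N/C

Take a concentric spherical Gaussian surface of radius r = 14.4 cm (between the bodies, 11.4 cm < r < 22.5 cm).
Only the inner charge is enclosed; the outer shell contributes nothing inside itself. Q_enc = 14.1 μC = 1.41e-5 C.
Applying ∮E·dA = Q_enc/ε₀ with Φ = E(4πr²):
E = k|Q_enc|/r² = (8.99×10^9)(1.41×10^-5)/(0.144)² = 6.11×10^6 N/C.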